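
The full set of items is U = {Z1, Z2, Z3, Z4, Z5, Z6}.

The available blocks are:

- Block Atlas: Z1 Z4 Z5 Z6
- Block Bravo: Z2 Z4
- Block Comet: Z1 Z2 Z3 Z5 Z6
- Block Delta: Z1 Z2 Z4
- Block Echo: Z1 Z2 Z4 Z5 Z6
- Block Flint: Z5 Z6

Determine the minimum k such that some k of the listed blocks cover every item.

Bravo and Comet together: Bravo ∪ Comet = {Z1, Z2, Z3, Z4, Z5, Z6} — every item is covered.
No single block has all 6 items (the largest, Comet, has 5), so 2 is optimal.

2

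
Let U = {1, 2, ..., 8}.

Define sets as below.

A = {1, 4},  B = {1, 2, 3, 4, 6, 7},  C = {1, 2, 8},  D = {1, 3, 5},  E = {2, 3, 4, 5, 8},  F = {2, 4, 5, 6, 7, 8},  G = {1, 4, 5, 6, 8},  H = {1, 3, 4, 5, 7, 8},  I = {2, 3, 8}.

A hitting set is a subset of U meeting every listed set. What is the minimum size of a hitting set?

Take T = {1, 8}. Each listed set contains at least one of these, so T is a hitting set of size 2.
The sets A, I are pairwise disjoint, so any hitting set needs a separate item for each — at least 2. Hence 2 is optimal.

2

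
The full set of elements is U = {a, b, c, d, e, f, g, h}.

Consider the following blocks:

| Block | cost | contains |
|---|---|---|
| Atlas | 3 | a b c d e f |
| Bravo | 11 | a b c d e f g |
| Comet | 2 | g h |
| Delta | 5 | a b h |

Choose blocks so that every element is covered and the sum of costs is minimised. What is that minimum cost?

Atlas, Comet together cover every element (Atlas ∪ Comet = {a, b, c, d, e, f, g, h}); total cost 3 + 2 = 5.
No covering selection has total cost below 5.

5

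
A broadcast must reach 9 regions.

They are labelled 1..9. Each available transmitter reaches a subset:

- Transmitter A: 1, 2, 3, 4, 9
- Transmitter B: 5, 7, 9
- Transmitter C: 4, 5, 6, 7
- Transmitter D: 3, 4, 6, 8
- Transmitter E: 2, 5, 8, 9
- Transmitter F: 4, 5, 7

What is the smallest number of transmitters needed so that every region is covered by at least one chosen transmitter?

Take {A, C, D}. Their union is {1, 2, 3, 4, 5, 6, 7, 8, 9}, which is all 9 regions.
Only A contains 1, so A is forced; the remaining 4 regions need at least 2 more transmitters (each remaining transmitter adds at most 3) — so at least 3 transmitters are needed, and 3 is optimal.

3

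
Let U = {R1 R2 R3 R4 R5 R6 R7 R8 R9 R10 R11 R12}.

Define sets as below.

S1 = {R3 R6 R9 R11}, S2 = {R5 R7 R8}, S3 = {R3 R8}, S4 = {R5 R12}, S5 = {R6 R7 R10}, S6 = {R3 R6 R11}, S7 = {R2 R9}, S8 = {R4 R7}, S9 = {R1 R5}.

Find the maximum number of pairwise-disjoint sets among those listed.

S3, S7, S8, S9 are pairwise disjoint (S3={R3,R8}; S7={R2,R9}; S8={R4,R7}; S9={R1,R5}).
Every remaining set overlaps one of these, and no 5 of the listed sets are pairwise disjoint, so 4 is the maximum.

4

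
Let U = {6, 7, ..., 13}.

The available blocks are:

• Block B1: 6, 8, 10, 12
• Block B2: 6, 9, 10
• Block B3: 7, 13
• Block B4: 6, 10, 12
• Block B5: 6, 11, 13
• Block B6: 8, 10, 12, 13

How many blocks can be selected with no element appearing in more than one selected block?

2

B2, B3 are pairwise disjoint (B2={6,9,10}; B3={7,13}).
Every remaining block overlaps one of these, and no 3 of the listed blocks are pairwise disjoint, so 2 is the maximum.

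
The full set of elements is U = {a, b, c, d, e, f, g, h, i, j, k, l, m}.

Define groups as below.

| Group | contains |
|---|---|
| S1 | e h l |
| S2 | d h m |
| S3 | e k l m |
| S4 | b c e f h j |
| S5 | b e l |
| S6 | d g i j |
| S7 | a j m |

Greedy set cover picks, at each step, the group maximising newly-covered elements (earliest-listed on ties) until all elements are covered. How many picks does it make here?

Greedy: pick S4 (covers 6 new) → pick S3 (covers 3 new) → pick S6 (covers 3 new) → pick S7 (covers 1 new). Total picks: 4.

4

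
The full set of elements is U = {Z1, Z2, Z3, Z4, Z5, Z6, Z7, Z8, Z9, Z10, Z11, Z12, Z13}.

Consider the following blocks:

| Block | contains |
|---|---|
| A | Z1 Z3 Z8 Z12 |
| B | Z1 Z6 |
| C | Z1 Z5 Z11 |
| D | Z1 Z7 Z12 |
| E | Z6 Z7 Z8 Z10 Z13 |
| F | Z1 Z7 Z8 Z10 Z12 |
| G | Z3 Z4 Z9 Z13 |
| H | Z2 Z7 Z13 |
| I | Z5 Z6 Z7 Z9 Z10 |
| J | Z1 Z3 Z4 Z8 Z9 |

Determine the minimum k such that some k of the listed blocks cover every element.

5

C, F, G, H, and I cover everything between them: the union {Z1, Z2, Z3, Z4, Z5, Z6, Z7, Z8, Z9, Z10, Z11, Z12, Z13} is all of U.
No 4 of the 10 blocks cover everything (all 210 combinations miss at least one element), so 5 is optimal.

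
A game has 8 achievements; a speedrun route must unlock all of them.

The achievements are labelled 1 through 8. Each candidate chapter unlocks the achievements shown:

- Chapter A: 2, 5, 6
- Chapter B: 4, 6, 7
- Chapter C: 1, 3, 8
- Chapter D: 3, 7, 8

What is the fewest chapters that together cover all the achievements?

A and B and C together: A ∪ B ∪ C = {1, 2, 3, 4, 5, 6, 7, 8} — every achievement is covered.
Each chapter has at most 3 achievements, and 2·3 = 6 < 8 — so at least 3 chapters are needed, and 3 is optimal.

3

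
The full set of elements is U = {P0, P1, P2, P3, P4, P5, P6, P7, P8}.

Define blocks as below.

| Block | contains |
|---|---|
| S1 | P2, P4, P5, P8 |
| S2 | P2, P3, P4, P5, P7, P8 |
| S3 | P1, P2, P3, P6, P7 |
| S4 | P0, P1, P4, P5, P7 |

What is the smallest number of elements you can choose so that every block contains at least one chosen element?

Take H = {P2, P4}. Each listed block contains at least one of these, so H is a hitting set of size 2.
No single element lies in every block, so at least 2 are needed and 2 is optimal.

2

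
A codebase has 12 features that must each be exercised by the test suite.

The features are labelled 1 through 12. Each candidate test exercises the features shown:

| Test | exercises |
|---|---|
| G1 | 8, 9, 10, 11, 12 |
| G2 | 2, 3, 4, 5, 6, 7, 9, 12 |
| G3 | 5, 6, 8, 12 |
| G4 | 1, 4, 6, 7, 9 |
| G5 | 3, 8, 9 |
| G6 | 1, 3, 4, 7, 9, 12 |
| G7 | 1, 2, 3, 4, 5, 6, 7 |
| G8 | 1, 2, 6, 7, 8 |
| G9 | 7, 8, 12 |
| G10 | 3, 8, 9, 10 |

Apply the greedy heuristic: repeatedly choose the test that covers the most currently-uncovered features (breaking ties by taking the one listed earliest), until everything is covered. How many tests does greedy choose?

3

Greedy: pick G2 (covers 8 new) → pick G1 (covers 3 new) → pick G4 (covers 1 new). Total picks: 3.
(The true minimum cover uses only 2 tests, so greedy is not optimal here.)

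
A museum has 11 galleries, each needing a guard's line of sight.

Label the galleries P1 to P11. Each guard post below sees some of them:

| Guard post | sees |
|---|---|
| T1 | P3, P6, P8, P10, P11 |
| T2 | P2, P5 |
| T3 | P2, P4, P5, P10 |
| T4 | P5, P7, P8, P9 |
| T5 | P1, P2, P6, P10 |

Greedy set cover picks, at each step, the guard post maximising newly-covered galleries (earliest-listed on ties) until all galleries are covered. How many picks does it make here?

Greedy: pick T1 (covers 5 new) → pick T3 (covers 3 new) → pick T4 (covers 2 new) → pick T5 (covers 1 new). Total picks: 4.

4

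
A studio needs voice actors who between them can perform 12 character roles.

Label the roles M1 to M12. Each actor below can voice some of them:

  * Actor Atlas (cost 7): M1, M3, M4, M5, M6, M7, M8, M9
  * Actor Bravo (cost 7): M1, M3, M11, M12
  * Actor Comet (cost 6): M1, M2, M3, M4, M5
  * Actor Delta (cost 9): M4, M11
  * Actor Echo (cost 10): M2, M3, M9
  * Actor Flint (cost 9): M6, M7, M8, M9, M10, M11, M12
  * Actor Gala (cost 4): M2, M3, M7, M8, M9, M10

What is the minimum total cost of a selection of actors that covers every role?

15

Comet, Flint together cover every role (Comet ∪ Flint = {M1, M2, M3, M4, M5, M6, M7, M8, M9, M10, M11, M12}); total cost 6 + 9 = 15.
The greedy pick Gala, Atlas, Bravo costs 18; no covering selection beats 15.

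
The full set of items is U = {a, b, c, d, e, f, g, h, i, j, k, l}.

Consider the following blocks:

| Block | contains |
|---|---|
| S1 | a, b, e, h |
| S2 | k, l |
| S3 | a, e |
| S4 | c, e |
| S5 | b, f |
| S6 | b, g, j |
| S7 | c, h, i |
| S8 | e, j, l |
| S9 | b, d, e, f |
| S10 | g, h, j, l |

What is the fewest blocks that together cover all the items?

5

S1, S2, S6, S7, and S9 cover everything between them: the union {a, b, c, d, e, f, g, h, i, j, k, l} is all of U.
No 4 of the 10 blocks cover everything (all 210 combinations miss at least one item), so 5 is optimal.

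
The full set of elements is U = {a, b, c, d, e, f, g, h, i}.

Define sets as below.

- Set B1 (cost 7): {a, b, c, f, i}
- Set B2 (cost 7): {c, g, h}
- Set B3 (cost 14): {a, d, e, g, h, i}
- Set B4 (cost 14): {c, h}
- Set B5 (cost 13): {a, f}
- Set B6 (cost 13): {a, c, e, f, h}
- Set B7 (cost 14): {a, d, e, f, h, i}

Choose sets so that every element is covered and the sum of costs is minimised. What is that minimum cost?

B1, B3 together cover every element (B1 ∪ B3 = {a, b, c, d, e, f, g, h, i}); total cost 7 + 14 = 21.
The greedy pick B1, B2, B3 costs 28; no covering selection beats 21.

21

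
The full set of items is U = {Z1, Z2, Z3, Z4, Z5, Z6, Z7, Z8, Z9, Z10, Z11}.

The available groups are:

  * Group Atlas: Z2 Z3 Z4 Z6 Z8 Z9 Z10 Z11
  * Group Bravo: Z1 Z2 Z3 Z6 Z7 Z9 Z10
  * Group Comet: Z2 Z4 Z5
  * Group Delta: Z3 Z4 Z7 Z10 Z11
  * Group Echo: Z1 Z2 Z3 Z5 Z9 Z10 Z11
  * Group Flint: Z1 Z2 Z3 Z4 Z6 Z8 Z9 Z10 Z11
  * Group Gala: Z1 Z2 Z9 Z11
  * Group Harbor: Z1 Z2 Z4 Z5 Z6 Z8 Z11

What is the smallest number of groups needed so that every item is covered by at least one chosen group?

2

Take {Bravo, Harbor}. Their union is {Z1, Z2, Z3, Z4, Z5, Z6, Z7, Z8, Z9, Z10, Z11}, which is all 11 items.
No single group has all 11 items (the largest, Flint, has 9), so 2 is optimal.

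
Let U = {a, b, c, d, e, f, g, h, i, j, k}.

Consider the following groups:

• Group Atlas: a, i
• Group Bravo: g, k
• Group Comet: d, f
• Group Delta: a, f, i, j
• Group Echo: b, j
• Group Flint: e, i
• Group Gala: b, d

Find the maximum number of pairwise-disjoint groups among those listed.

Bravo, Comet, Echo, Flint are pairwise disjoint (Bravo={g,k}; Comet={d,f}; Echo={b,j}; Flint={e,i}).
Every remaining group overlaps one of these, and no 5 of the listed groups are pairwise disjoint, so 4 is the maximum.

4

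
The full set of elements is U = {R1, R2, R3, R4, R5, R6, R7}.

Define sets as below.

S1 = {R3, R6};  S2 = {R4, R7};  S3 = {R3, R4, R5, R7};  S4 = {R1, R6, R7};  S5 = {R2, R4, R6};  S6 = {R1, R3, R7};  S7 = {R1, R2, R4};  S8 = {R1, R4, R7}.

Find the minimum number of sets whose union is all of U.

3

Take {S3, S4, S5}. Their union is {R1, R2, R3, R4, R5, R6, R7}, which is all 7 elements.
Only S3 contains R5, so S3 is forced; the remaining 3 elements need at least 2 more sets (each remaining set adds at most 2) — so at least 3 sets are needed, and 3 is optimal.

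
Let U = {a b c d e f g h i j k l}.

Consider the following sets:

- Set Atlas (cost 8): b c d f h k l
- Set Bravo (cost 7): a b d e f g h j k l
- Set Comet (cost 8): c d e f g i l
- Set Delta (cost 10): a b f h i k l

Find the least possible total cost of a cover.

Bravo, Comet together cover every item (Bravo ∪ Comet = {a, b, c, d, e, f, g, h, i, j, k, l}); total cost 7 + 8 = 15.
No covering selection has total cost below 15.

15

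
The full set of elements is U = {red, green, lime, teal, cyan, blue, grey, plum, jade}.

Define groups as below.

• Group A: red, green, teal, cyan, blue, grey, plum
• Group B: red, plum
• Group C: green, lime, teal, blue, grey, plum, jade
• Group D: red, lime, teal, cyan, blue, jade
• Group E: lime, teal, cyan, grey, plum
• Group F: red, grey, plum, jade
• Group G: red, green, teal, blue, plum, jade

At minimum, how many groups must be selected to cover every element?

2

Take {A, D}. Their union is {red, green, lime, teal, cyan, blue, grey, plum, jade}, which is all 9 elements.
No single group has all 9 elements (the largest, A, has 7), so 2 is optimal.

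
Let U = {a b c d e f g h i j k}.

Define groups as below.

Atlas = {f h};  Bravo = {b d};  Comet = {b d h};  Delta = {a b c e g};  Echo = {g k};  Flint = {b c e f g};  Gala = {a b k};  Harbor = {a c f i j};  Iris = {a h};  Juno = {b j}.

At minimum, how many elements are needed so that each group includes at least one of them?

4

Take T = {b, h, i, k}. Each listed group contains at least one of these, so T is a hitting set of size 4.
No choice of 3 elements meets every group, so 4 is the minimum.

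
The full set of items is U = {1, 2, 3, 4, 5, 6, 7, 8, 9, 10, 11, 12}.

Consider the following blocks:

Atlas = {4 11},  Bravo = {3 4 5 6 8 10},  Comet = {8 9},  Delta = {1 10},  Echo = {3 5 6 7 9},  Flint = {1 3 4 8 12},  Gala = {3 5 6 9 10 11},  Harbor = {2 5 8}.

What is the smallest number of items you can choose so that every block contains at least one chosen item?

4

The 4 items {1, 5, 9, 11} hit every block.
No choice of 3 items meets every block, so 4 is the minimum.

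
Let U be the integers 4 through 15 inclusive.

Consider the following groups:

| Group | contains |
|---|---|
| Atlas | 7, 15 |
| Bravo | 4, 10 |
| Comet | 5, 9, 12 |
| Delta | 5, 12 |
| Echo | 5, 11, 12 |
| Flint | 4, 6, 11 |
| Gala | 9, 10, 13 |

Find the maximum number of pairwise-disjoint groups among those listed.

4

Atlas, Delta, Flint, Gala are pairwise disjoint (Atlas={7,15}; Delta={5,12}; Flint={4,6,11}; Gala={9,10,13}).
Every remaining group overlaps one of these, and no 5 of the listed groups are pairwise disjoint, so 4 is the maximum.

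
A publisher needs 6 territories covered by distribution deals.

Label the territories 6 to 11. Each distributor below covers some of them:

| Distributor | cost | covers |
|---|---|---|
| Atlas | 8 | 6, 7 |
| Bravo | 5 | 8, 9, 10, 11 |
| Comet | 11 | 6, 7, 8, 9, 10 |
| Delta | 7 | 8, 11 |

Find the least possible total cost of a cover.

13

Atlas, Bravo together cover every territory (Atlas ∪ Bravo = {6, 7, 8, 9, 10, 11}); total cost 8 + 5 = 13.
No covering selection has total cost below 13.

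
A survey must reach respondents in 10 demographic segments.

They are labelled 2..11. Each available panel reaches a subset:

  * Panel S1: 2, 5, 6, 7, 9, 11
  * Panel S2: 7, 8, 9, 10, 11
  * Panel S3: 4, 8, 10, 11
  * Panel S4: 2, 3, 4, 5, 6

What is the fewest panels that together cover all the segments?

Take {S2, S4}. Their union is {2, 3, 4, 5, 6, 7, 8, 9, 10, 11}, which is all 10 segments.
No single panel has all 10 segments (the largest, S1, has 6), so 2 is optimal.

2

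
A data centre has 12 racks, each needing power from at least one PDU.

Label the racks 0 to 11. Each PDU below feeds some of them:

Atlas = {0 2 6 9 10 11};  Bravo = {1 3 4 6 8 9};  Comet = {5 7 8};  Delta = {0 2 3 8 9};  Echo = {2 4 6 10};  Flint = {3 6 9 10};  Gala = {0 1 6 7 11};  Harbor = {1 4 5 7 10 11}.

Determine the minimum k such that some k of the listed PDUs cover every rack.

Atlas and Delta and Harbor together: Atlas ∪ Delta ∪ Harbor = {0, 1, 2, 3, 4, 5, 6, 7, 8, 9, 10, 11} — every rack is covered.
No 2 of the 8 PDUs cover everything (all 28 combinations miss at least one rack), so 3 is optimal.

3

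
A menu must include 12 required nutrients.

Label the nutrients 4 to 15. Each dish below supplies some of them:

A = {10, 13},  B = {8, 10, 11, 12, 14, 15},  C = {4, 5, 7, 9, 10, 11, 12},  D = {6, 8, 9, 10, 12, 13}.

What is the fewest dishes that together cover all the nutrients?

3

Take {B, C, D}. Their union is {4, 5, 6, 7, 8, 9, 10, 11, 12, 13, 14, 15}, which is all 12 nutrients.
Only C contains 4, so C is forced; the remaining 5 nutrients need at least 2 more dishes (each remaining dish adds at most 3) — so at least 3 dishes are needed, and 3 is optimal.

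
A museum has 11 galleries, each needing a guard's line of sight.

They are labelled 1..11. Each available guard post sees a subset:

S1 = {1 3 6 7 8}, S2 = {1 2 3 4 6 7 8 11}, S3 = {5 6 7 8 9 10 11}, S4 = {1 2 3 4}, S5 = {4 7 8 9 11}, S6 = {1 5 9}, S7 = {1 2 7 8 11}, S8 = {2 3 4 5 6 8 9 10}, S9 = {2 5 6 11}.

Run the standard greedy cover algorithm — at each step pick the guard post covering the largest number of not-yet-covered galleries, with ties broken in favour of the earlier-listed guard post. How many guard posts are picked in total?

Greedy: pick S2 (covers 8 new) → pick S3 (covers 3 new). Total picks: 2.

2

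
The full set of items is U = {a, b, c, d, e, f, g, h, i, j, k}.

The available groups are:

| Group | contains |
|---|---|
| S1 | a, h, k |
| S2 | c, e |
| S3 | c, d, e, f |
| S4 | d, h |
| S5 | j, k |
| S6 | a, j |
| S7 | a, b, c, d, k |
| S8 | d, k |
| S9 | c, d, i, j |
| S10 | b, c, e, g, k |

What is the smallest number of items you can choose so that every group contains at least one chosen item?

Take T = {a, c, h, k}. Each listed group contains at least one of these, so T is a hitting set of size 4.
No choice of 3 items meets every group, so 4 is the minimum.

4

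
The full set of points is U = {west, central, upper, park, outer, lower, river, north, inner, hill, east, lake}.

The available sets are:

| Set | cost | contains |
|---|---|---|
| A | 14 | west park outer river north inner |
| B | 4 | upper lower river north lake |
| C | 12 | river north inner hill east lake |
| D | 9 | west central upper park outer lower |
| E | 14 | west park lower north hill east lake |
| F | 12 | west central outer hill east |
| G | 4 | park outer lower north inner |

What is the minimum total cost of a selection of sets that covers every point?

B, F, G together cover every point (B ∪ F ∪ G = {west, central, upper, park, outer, lower, river, north, inner, hill, east, lake}); total cost 4 + 12 + 4 = 20.
No covering selection has total cost below 20.

20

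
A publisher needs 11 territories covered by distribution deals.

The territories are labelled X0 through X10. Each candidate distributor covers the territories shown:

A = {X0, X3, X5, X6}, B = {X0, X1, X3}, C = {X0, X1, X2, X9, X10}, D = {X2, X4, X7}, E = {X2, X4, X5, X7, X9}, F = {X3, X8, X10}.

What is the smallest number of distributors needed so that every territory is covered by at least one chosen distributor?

A and C and D and F together: A ∪ C ∪ D ∪ F = {X0, X1, X2, X3, X4, X5, X6, X7, X8, X9, X10} — every territory is covered.
No 3 of the 6 distributors cover everything (all 20 combinations miss at least one territory), so 4 is optimal.

4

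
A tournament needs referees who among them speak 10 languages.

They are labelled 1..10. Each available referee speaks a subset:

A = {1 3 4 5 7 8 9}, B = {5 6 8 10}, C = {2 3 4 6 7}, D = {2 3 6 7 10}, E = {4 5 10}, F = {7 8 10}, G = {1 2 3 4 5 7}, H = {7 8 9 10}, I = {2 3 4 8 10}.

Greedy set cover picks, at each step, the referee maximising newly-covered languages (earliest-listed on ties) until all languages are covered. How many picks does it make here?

Greedy: pick A (covers 7 new) → pick D (covers 3 new). Total picks: 2.

2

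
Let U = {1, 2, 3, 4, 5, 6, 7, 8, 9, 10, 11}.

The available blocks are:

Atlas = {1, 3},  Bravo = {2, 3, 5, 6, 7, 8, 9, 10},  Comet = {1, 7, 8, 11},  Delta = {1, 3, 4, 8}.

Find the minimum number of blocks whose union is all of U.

3

Bravo and Comet and Delta together: Bravo ∪ Comet ∪ Delta = {1, 2, 3, 4, 5, 6, 7, 8, 9, 10, 11} — every element is covered.
Only Bravo contains 2, so Bravo is forced; the remaining 3 elements need at least 2 more blocks (each remaining block adds at most 2) — so at least 3 blocks are needed, and 3 is optimal.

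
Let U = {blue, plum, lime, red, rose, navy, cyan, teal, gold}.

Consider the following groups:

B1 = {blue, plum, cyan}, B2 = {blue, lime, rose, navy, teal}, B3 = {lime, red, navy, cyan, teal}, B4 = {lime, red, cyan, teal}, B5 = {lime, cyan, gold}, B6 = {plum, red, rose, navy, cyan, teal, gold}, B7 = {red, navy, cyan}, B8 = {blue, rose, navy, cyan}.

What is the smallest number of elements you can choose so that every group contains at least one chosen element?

The 2 elements {blue, cyan} hit every group.
No single element lies in every group, so at least 2 are needed and 2 is optimal.

2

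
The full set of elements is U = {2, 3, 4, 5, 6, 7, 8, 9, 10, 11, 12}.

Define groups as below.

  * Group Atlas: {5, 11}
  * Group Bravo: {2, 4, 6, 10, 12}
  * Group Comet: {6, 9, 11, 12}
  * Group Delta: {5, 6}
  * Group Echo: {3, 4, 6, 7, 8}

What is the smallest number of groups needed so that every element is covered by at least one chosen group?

Bravo, Comet, Delta, and Echo cover everything between them: the union {2, 3, 4, 5, 6, 7, 8, 9, 10, 11, 12} is all of U.
No 3 of the 5 groups cover everything (all 10 combinations miss at least one element), so 4 is optimal.

4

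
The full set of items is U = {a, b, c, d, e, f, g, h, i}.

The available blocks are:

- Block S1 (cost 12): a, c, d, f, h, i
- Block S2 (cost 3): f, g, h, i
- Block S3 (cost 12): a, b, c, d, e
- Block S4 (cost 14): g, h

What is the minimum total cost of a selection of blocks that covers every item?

15

S2, S3 together cover every item (S2 ∪ S3 = {a, b, c, d, e, f, g, h, i}); total cost 3 + 12 = 15.
No covering selection has total cost below 15.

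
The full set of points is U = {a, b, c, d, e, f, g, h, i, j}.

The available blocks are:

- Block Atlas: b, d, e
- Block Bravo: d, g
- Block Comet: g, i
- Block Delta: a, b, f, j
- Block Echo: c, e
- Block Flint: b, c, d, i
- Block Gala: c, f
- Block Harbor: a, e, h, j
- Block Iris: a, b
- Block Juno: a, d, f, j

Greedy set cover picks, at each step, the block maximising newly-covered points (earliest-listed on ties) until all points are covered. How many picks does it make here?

4

Greedy: pick Delta (covers 4 new) → pick Flint (covers 3 new) → pick Harbor (covers 2 new) → pick Bravo (covers 1 new). Total picks: 4.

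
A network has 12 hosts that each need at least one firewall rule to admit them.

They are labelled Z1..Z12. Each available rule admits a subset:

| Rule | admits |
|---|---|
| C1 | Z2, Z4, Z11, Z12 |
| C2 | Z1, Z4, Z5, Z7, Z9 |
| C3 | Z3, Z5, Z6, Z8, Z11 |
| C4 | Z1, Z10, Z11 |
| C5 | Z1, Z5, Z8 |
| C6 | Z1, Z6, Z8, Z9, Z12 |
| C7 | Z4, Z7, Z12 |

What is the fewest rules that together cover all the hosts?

Take {C1, C2, C3, C4}. Their union is {Z1, Z2, Z3, Z4, Z5, Z6, Z7, Z8, Z9, Z10, Z11, Z12}, which is all 12 hosts.
Only C4 contains Z10, so C4 is forced; the remaining 9 hosts need at least 3 more rules (each remaining rule adds at most 4) — so at least 4 rules are needed, and 4 is optimal.

4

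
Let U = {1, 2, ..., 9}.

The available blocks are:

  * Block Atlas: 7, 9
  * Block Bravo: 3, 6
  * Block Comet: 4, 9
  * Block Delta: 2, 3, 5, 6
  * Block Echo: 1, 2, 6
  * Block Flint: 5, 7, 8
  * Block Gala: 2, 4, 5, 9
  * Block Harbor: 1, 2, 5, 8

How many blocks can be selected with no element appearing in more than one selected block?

3

Bravo, Comet, Harbor are pairwise disjoint (Bravo={3,6}; Comet={4,9}; Harbor={1,2,5,8}).
Every remaining block overlaps one of these, and no 4 of the listed blocks are pairwise disjoint, so 3 is the maximum.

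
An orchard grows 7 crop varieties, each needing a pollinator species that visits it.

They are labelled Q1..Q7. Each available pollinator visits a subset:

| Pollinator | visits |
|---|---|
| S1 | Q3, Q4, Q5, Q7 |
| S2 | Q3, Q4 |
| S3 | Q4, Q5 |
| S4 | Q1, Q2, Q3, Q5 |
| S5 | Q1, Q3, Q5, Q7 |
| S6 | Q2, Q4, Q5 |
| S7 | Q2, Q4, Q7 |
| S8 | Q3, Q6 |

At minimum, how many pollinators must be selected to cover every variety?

S1 and S4 and S8 together: S1 ∪ S4 ∪ S8 = {Q1, Q2, Q3, Q4, Q5, Q6, Q7} — every variety is covered.
Only S8 contains Q6, so S8 is forced; the remaining 5 varieties need at least 2 more pollinators (each remaining pollinator adds at most 3) — so at least 3 pollinators are needed, and 3 is optimal.

3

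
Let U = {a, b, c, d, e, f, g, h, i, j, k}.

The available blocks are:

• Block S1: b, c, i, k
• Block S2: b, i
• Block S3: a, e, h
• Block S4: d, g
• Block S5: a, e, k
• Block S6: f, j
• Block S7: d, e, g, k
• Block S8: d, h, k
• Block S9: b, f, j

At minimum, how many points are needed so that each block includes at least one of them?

T = {b, d, e, j} meets every block (each contains at least one member of T), and |T| = 4.
The blocks S1, S3, S4, S6 are pairwise disjoint, so any hitting set needs a separate point for each — at least 4. Hence 4 is optimal.

4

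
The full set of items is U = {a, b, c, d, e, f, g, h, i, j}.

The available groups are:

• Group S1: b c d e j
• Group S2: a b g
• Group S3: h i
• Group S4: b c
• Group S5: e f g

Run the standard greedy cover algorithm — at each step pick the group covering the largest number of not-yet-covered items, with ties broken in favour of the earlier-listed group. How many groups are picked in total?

Greedy: pick S1 (covers 5 new) → pick S2 (covers 2 new) → pick S3 (covers 2 new) → pick S5 (covers 1 new). Total picks: 4.

4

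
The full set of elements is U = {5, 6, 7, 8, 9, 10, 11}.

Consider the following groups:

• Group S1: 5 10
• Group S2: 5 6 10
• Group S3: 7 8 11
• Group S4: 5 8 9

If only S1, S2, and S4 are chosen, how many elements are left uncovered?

Union of S1, S2, S4 = {5, 6, 8, 9, 10}.
Not covered: 7, 11 — 2 elements.

2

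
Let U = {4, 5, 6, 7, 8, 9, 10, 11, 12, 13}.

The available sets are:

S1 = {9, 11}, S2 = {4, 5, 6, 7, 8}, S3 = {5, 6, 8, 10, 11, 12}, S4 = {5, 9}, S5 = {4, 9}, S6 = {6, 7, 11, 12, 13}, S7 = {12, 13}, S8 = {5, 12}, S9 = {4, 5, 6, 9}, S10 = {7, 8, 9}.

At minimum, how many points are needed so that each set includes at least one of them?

3

H = {7, 9, 12} meets every set (each contains at least one member of H), and |H| = 3.
The sets S1, S2, S7 are pairwise disjoint, so any hitting set needs a separate point for each — at least 3. Hence 3 is optimal.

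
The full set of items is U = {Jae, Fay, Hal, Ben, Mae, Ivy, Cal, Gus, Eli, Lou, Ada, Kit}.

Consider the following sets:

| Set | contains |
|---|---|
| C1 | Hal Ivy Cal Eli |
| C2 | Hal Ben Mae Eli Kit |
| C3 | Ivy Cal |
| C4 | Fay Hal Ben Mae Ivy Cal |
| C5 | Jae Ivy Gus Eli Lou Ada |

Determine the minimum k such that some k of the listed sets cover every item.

3

C2 and C4 and C5 together: C2 ∪ C4 ∪ C5 = {Jae, Fay, Hal, Ben, Mae, Ivy, Cal, Gus, Eli, Lou, Ada, Kit} — every item is covered.
Only C5 contains Jae, so C5 is forced; the remaining 6 items need at least 2 more sets (each remaining set adds at most 5) — so at least 3 sets are needed, and 3 is optimal.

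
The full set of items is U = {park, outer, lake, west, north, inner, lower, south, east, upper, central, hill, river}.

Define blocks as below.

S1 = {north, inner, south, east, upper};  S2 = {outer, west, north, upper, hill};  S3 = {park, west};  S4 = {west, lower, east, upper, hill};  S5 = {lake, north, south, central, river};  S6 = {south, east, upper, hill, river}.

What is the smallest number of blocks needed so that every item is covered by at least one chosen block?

S1 and S2 and S3 and S4 and S5 together: S1 ∪ S2 ∪ S3 ∪ S4 ∪ S5 = {park, outer, lake, west, north, inner, lower, south, east, upper, central, hill, river} — every item is covered.
No 4 of the 6 blocks cover everything (all 15 combinations miss at least one item), so 5 is optimal.

5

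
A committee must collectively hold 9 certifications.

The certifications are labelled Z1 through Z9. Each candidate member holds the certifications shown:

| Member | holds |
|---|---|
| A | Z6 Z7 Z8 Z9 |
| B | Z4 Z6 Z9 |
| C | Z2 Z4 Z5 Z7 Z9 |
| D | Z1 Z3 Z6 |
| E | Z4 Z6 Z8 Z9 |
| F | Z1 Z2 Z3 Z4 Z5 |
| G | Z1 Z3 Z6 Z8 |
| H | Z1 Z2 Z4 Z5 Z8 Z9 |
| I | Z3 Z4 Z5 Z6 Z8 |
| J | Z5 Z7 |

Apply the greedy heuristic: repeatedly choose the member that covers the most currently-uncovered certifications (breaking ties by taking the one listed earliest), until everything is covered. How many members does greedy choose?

3

Greedy: pick H (covers 6 new) → pick A (covers 2 new) → pick D (covers 1 new). Total picks: 3.
(The true minimum cover uses only 2 members, so greedy is not optimal here.)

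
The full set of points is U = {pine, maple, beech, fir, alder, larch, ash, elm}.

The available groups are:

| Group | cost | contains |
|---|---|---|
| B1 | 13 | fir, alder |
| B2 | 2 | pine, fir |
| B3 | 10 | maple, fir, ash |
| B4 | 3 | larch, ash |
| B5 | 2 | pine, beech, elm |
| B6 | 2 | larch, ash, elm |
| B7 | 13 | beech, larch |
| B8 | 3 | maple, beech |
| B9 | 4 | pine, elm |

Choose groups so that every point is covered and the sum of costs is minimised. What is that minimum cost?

20

B1, B2, B6, B8 together cover every point (B1 ∪ B2 ∪ B6 ∪ B8 = {pine, maple, beech, fir, alder, larch, ash, elm}); total cost 13 + 2 + 2 + 3 = 20.
The greedy pick B5, B6, B2, B8, B1 costs 22; no covering selection beats 20.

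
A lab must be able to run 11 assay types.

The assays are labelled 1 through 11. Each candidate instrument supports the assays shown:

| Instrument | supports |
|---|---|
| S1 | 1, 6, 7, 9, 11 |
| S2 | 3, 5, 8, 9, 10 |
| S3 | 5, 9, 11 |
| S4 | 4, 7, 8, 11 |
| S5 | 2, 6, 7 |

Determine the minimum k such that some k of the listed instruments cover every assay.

4

S1 and S2 and S4 and S5 together: S1 ∪ S2 ∪ S4 ∪ S5 = {1, 2, 3, 4, 5, 6, 7, 8, 9, 10, 11} — every assay is covered.
No 3 of the 5 instruments cover everything (all 10 combinations miss at least one assay), so 4 is optimal.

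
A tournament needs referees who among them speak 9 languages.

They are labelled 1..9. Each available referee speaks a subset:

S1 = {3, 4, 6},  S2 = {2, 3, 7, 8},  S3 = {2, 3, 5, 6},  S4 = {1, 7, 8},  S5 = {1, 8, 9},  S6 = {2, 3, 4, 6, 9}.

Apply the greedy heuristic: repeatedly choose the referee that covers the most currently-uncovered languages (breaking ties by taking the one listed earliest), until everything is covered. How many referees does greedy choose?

Greedy: pick S6 (covers 5 new) → pick S4 (covers 3 new) → pick S3 (covers 1 new). Total picks: 3.

3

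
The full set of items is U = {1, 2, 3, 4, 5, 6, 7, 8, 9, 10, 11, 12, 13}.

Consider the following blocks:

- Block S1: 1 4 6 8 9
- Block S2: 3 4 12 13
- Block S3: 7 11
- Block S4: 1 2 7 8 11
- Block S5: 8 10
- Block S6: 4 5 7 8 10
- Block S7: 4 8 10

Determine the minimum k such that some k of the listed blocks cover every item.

S1, S2, S4, and S6 cover everything between them: the union {1, 2, 3, 4, 5, 6, 7, 8, 9, 10, 11, 12, 13} is all of U.
Only S6 contains 5, so S6 is forced; the remaining 8 items need at least 3 more blocks (each remaining block adds at most 3) — so at least 4 blocks are needed, and 4 is optimal.

4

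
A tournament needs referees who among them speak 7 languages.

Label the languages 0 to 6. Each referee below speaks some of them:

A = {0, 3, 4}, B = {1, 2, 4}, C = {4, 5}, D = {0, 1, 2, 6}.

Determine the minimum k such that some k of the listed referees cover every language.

3

A and C and D together: A ∪ C ∪ D = {0, 1, 2, 3, 4, 5, 6} — every language is covered.
Only A contains 3, so A is forced; the remaining 4 languages need at least 2 more referees (each remaining referee adds at most 3) — so at least 3 referees are needed, and 3 is optimal.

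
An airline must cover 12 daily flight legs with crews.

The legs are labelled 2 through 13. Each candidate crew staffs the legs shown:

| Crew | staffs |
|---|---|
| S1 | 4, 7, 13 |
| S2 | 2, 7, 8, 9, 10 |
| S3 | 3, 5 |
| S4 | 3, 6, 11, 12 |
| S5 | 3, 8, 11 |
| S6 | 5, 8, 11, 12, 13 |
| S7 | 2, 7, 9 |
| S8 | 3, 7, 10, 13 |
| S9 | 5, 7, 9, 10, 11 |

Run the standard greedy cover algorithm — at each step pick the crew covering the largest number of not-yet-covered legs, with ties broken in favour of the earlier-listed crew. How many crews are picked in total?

Greedy: pick S2 (covers 5 new) → pick S4 (covers 4 new) → pick S1 (covers 2 new) → pick S3 (covers 1 new). Total picks: 4.

4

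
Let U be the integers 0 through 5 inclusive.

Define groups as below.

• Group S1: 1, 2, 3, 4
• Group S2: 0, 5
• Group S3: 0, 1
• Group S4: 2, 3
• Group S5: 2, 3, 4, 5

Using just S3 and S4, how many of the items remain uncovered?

Union of S3, S4 = {0, 1, 2, 3}.
Not covered: 4, 5 — 2 items.

2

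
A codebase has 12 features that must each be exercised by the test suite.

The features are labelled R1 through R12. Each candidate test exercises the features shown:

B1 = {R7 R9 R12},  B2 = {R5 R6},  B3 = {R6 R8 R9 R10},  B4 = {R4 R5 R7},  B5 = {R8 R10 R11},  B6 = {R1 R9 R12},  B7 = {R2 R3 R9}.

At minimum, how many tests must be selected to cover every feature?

Take {B3, B4, B5, B6, B7}. Their union is {R1, R2, R3, R4, R5, R6, R7, R8, R9, R10, R11, R12}, which is all 12 features.
No 4 of the 7 tests cover everything (all 35 combinations miss at least one feature), so 5 is optimal.

5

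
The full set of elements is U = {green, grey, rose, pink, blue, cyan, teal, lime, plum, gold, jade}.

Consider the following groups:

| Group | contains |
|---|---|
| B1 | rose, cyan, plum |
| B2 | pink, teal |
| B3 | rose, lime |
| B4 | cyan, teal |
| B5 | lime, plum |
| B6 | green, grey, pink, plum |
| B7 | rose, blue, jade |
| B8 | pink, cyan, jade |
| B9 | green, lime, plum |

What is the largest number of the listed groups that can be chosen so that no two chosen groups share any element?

3

B4, B7, B9 are pairwise disjoint (B4={cyan,teal}; B7={rose,blue,jade}; B9={green,lime,plum}).
Every remaining group overlaps one of these, and no 4 of the listed groups are pairwise disjoint, so 3 is the maximum.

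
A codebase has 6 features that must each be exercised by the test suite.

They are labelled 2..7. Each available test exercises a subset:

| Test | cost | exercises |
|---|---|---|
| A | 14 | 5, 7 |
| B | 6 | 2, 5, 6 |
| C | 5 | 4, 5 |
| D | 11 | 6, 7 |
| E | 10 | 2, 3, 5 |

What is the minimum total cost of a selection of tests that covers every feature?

26

C, D, E together cover every feature (C ∪ D ∪ E = {2, 3, 4, 5, 6, 7}); total cost 5 + 11 + 10 = 26.
The greedy pick B, C, E, D costs 32; no covering selection beats 26.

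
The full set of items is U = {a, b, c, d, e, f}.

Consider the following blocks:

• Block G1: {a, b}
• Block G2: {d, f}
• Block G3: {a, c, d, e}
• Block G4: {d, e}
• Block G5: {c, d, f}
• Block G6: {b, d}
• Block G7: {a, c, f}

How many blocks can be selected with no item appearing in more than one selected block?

G1, G5 are pairwise disjoint (G1={a,b}; G5={c,d,f}).
Every remaining block overlaps one of these, and no 3 of the listed blocks are pairwise disjoint, so 2 is the maximum.

2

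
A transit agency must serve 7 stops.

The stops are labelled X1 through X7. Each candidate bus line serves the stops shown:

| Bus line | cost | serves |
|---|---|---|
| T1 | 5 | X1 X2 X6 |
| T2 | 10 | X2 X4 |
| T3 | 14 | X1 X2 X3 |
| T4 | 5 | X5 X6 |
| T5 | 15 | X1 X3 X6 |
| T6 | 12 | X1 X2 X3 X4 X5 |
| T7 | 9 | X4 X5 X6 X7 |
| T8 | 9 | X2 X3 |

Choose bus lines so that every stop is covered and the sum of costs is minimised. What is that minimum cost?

T6, T7 together cover every stop (T6 ∪ T7 = {X1, X2, X3, X4, X5, X6, X7}); total cost 12 + 9 = 21.
The greedy pick T1, T7, T8 costs 23; no covering selection beats 21.

21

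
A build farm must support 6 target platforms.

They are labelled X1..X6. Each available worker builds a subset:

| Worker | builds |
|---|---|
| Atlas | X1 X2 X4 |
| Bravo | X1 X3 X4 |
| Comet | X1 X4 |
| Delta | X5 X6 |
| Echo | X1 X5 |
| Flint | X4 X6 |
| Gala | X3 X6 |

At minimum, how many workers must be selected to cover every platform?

Take {Atlas, Bravo, Delta}. Their union is {X1, X2, X3, X4, X5, X6}, which is all 6 platforms.
Only Atlas contains X2, so Atlas is forced; the remaining 3 platforms need at least 2 more workers (each remaining worker adds at most 2) — so at least 3 workers are needed, and 3 is optimal.

3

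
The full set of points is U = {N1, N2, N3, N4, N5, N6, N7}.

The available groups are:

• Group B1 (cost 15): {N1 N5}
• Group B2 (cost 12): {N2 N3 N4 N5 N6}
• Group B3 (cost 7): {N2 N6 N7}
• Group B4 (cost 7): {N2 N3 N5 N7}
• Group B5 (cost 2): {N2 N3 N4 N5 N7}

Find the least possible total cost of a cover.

24

B1, B3, B5 together cover every point (B1 ∪ B3 ∪ B5 = {N1, N2, N3, N4, N5, N6, N7}); total cost 15 + 7 + 2 = 24.
No covering selection has total cost below 24.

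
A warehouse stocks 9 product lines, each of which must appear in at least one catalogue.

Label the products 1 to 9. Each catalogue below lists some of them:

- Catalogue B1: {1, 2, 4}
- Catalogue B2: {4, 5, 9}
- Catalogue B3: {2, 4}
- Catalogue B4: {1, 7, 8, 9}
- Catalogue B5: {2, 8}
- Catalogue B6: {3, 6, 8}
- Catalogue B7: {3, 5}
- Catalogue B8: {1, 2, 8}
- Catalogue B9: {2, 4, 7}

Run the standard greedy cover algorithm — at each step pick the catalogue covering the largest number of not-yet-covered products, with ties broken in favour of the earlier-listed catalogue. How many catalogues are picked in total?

Greedy: pick B4 (covers 4 new) → pick B1 (covers 2 new) → pick B6 (covers 2 new) → pick B2 (covers 1 new). Total picks: 4.

4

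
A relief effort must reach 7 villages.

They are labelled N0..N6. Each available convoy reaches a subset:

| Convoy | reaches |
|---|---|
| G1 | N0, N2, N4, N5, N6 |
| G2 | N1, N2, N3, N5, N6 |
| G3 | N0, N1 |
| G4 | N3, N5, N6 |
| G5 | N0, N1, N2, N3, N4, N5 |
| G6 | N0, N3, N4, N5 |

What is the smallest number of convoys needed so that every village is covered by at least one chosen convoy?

Take {G2, G5}. Their union is {N0, N1, N2, N3, N4, N5, N6}, which is all 7 villages.
No single convoy has all 7 villages (the largest, G5, has 6), so 2 is optimal.

2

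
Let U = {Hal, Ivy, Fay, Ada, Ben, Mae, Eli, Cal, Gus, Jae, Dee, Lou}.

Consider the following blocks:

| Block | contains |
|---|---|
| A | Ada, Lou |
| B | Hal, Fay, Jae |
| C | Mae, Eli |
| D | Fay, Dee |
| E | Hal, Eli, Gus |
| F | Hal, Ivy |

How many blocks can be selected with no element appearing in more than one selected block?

4

A, C, D, F are pairwise disjoint (A={Ada,Lou}; C={Mae,Eli}; D={Fay,Dee}; F={Hal,Ivy}).
Every remaining block overlaps one of these, and no 5 of the listed blocks are pairwise disjoint, so 4 is the maximum.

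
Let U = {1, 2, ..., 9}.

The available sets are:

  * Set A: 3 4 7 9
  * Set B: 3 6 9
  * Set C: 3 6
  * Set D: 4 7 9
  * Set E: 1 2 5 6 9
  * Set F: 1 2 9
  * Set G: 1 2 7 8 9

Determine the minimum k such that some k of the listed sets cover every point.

3

A and E and G together: A ∪ E ∪ G = {1, 2, 3, 4, 5, 6, 7, 8, 9} — every point is covered.
Only E contains 5, so E is forced; the remaining 4 points need at least 2 more sets (each remaining set adds at most 3) — so at least 3 sets are needed, and 3 is optimal.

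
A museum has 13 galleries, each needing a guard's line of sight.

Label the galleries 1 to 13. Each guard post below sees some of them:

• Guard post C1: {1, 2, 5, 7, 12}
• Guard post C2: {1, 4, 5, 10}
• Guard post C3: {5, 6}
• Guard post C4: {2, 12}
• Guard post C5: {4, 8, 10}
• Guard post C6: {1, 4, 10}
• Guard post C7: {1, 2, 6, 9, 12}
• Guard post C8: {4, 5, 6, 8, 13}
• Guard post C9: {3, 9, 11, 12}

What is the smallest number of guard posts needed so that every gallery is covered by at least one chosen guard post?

C1 and C2 and C8 and C9 together: C1 ∪ C2 ∪ C8 ∪ C9 = {1, 2, 3, 4, 5, 6, 7, 8, 9, 10, 11, 12, 13} — every gallery is covered.
No 3 of the 9 guard posts cover everything (all 84 combinations miss at least one gallery), so 4 is optimal.

4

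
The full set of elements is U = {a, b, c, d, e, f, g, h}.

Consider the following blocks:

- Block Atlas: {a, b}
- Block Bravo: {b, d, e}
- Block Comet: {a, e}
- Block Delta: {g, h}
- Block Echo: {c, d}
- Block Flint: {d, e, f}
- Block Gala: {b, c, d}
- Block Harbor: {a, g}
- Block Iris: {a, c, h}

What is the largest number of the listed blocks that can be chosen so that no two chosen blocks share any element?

3

Atlas, Delta, Flint are pairwise disjoint (Atlas={a,b}; Delta={g,h}; Flint={d,e,f}).
Every remaining block overlaps one of these, and no 4 of the listed blocks are pairwise disjoint, so 3 is the maximum.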